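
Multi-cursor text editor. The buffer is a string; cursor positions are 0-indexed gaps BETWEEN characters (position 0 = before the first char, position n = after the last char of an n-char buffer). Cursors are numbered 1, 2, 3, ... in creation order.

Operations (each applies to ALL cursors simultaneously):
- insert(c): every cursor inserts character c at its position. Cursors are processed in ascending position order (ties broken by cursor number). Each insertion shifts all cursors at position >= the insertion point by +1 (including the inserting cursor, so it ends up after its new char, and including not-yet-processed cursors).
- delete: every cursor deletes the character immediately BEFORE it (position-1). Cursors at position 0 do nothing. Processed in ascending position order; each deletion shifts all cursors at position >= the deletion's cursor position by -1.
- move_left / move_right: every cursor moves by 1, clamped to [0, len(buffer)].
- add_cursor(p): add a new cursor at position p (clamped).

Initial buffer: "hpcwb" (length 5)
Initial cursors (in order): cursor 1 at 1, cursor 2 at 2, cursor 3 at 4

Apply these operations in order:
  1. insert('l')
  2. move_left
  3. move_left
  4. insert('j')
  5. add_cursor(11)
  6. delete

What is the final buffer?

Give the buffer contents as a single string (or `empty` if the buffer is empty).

After op 1 (insert('l')): buffer="hlplcwlb" (len 8), cursors c1@2 c2@4 c3@7, authorship .1.2..3.
After op 2 (move_left): buffer="hlplcwlb" (len 8), cursors c1@1 c2@3 c3@6, authorship .1.2..3.
After op 3 (move_left): buffer="hlplcwlb" (len 8), cursors c1@0 c2@2 c3@5, authorship .1.2..3.
After op 4 (insert('j')): buffer="jhljplcjwlb" (len 11), cursors c1@1 c2@4 c3@8, authorship 1.12.2.3.3.
After op 5 (add_cursor(11)): buffer="jhljplcjwlb" (len 11), cursors c1@1 c2@4 c3@8 c4@11, authorship 1.12.2.3.3.
After op 6 (delete): buffer="hlplcwl" (len 7), cursors c1@0 c2@2 c3@5 c4@7, authorship .1.2..3

Answer: hlplcwl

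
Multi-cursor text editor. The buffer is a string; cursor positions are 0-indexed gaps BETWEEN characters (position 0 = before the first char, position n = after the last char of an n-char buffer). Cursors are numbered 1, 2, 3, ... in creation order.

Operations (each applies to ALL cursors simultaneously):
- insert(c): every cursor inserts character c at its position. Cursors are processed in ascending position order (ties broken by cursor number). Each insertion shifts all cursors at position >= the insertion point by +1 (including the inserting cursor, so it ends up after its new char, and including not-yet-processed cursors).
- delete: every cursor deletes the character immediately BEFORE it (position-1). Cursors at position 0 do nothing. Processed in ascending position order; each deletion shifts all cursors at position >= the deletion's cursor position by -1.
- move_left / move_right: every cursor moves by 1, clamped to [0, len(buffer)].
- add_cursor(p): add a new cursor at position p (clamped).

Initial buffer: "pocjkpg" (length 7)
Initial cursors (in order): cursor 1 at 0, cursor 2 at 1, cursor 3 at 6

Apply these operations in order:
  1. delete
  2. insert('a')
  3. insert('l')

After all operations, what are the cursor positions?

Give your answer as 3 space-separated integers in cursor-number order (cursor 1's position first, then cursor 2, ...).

Answer: 4 4 10

Derivation:
After op 1 (delete): buffer="ocjkg" (len 5), cursors c1@0 c2@0 c3@4, authorship .....
After op 2 (insert('a')): buffer="aaocjkag" (len 8), cursors c1@2 c2@2 c3@7, authorship 12....3.
After op 3 (insert('l')): buffer="aallocjkalg" (len 11), cursors c1@4 c2@4 c3@10, authorship 1212....33.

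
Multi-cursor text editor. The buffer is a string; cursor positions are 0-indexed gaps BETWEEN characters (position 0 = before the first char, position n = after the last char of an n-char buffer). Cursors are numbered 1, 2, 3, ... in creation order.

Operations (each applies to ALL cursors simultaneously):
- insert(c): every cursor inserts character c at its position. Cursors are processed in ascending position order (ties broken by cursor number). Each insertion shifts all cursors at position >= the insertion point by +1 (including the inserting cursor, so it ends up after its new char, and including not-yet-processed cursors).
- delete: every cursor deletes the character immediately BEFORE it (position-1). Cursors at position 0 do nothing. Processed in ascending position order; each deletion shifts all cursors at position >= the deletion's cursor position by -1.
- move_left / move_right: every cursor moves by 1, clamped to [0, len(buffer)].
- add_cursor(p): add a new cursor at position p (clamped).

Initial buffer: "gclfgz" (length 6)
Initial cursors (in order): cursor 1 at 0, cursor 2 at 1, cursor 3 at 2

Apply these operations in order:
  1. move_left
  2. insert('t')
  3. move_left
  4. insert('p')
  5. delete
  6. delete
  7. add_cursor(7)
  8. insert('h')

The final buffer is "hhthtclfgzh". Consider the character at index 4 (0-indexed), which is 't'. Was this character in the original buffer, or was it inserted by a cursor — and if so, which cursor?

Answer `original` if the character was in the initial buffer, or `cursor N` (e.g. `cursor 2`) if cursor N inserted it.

After op 1 (move_left): buffer="gclfgz" (len 6), cursors c1@0 c2@0 c3@1, authorship ......
After op 2 (insert('t')): buffer="ttgtclfgz" (len 9), cursors c1@2 c2@2 c3@4, authorship 12.3.....
After op 3 (move_left): buffer="ttgtclfgz" (len 9), cursors c1@1 c2@1 c3@3, authorship 12.3.....
After op 4 (insert('p')): buffer="tpptgptclfgz" (len 12), cursors c1@3 c2@3 c3@6, authorship 1122.33.....
After op 5 (delete): buffer="ttgtclfgz" (len 9), cursors c1@1 c2@1 c3@3, authorship 12.3.....
After op 6 (delete): buffer="ttclfgz" (len 7), cursors c1@0 c2@0 c3@1, authorship 23.....
After op 7 (add_cursor(7)): buffer="ttclfgz" (len 7), cursors c1@0 c2@0 c3@1 c4@7, authorship 23.....
After op 8 (insert('h')): buffer="hhthtclfgzh" (len 11), cursors c1@2 c2@2 c3@4 c4@11, authorship 12233.....4
Authorship (.=original, N=cursor N): 1 2 2 3 3 . . . . . 4
Index 4: author = 3

Answer: cursor 3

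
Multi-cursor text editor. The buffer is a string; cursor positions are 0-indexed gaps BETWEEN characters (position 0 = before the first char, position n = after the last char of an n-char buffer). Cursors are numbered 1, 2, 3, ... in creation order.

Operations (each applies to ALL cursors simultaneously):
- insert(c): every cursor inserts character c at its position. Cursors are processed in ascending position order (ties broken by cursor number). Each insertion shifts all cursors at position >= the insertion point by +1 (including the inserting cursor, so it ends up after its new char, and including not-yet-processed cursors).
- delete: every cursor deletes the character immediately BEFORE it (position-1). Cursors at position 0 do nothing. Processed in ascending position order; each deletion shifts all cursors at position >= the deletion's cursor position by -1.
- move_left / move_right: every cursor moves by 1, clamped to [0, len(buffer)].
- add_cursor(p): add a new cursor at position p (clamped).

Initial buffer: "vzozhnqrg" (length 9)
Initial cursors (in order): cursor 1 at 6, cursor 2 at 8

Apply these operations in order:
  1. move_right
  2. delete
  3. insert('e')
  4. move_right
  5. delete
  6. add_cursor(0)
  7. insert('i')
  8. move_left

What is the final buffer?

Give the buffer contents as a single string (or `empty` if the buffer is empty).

After op 1 (move_right): buffer="vzozhnqrg" (len 9), cursors c1@7 c2@9, authorship .........
After op 2 (delete): buffer="vzozhnr" (len 7), cursors c1@6 c2@7, authorship .......
After op 3 (insert('e')): buffer="vzozhnere" (len 9), cursors c1@7 c2@9, authorship ......1.2
After op 4 (move_right): buffer="vzozhnere" (len 9), cursors c1@8 c2@9, authorship ......1.2
After op 5 (delete): buffer="vzozhne" (len 7), cursors c1@7 c2@7, authorship ......1
After op 6 (add_cursor(0)): buffer="vzozhne" (len 7), cursors c3@0 c1@7 c2@7, authorship ......1
After op 7 (insert('i')): buffer="ivzozhneii" (len 10), cursors c3@1 c1@10 c2@10, authorship 3......112
After op 8 (move_left): buffer="ivzozhneii" (len 10), cursors c3@0 c1@9 c2@9, authorship 3......112

Answer: ivzozhneii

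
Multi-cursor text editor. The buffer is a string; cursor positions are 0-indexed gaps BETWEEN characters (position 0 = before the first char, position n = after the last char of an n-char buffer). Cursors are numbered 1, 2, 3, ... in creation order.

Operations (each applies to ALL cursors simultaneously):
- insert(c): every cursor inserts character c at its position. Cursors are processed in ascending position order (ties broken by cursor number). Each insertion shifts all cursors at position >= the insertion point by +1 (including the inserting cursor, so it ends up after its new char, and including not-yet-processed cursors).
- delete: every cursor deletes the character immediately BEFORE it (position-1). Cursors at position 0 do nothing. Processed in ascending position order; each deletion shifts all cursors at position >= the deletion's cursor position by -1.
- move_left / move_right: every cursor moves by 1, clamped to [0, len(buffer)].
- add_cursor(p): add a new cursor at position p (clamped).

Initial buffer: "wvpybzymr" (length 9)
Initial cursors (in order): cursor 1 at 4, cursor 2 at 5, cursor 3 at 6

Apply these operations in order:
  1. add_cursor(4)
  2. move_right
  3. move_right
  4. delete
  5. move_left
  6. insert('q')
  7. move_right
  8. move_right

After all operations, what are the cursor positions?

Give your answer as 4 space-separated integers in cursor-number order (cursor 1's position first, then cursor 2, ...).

Answer: 9 9 9 9

Derivation:
After op 1 (add_cursor(4)): buffer="wvpybzymr" (len 9), cursors c1@4 c4@4 c2@5 c3@6, authorship .........
After op 2 (move_right): buffer="wvpybzymr" (len 9), cursors c1@5 c4@5 c2@6 c3@7, authorship .........
After op 3 (move_right): buffer="wvpybzymr" (len 9), cursors c1@6 c4@6 c2@7 c3@8, authorship .........
After op 4 (delete): buffer="wvpyr" (len 5), cursors c1@4 c2@4 c3@4 c4@4, authorship .....
After op 5 (move_left): buffer="wvpyr" (len 5), cursors c1@3 c2@3 c3@3 c4@3, authorship .....
After op 6 (insert('q')): buffer="wvpqqqqyr" (len 9), cursors c1@7 c2@7 c3@7 c4@7, authorship ...1234..
After op 7 (move_right): buffer="wvpqqqqyr" (len 9), cursors c1@8 c2@8 c3@8 c4@8, authorship ...1234..
After op 8 (move_right): buffer="wvpqqqqyr" (len 9), cursors c1@9 c2@9 c3@9 c4@9, authorship ...1234..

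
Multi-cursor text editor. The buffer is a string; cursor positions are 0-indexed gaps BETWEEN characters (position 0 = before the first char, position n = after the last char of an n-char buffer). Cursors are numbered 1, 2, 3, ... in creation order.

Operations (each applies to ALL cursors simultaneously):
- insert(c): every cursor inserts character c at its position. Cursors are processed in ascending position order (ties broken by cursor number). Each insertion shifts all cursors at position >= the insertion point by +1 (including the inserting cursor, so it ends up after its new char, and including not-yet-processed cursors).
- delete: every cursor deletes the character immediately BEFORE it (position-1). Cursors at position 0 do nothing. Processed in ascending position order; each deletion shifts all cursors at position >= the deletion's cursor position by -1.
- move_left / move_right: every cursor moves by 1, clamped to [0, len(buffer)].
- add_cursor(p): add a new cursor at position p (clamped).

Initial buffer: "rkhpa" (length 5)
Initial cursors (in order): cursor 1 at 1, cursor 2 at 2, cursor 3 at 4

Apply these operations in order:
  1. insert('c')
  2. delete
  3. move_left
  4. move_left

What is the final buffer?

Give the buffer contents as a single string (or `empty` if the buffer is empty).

After op 1 (insert('c')): buffer="rckchpca" (len 8), cursors c1@2 c2@4 c3@7, authorship .1.2..3.
After op 2 (delete): buffer="rkhpa" (len 5), cursors c1@1 c2@2 c3@4, authorship .....
After op 3 (move_left): buffer="rkhpa" (len 5), cursors c1@0 c2@1 c3@3, authorship .....
After op 4 (move_left): buffer="rkhpa" (len 5), cursors c1@0 c2@0 c3@2, authorship .....

Answer: rkhpa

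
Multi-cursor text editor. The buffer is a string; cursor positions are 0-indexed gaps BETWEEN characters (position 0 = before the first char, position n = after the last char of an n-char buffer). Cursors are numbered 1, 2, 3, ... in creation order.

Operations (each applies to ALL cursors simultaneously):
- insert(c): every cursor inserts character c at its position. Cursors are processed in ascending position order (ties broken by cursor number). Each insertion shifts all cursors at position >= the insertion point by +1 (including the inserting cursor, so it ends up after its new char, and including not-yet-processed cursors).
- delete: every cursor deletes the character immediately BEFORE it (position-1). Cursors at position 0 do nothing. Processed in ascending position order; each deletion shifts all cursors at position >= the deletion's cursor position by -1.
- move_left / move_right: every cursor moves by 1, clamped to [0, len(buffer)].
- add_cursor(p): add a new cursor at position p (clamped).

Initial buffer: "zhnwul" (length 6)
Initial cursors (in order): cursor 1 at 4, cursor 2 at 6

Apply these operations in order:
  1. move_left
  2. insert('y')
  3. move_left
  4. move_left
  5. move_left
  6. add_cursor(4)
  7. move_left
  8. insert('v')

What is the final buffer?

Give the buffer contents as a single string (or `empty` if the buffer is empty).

Answer: vzhnvvywuyl

Derivation:
After op 1 (move_left): buffer="zhnwul" (len 6), cursors c1@3 c2@5, authorship ......
After op 2 (insert('y')): buffer="zhnywuyl" (len 8), cursors c1@4 c2@7, authorship ...1..2.
After op 3 (move_left): buffer="zhnywuyl" (len 8), cursors c1@3 c2@6, authorship ...1..2.
After op 4 (move_left): buffer="zhnywuyl" (len 8), cursors c1@2 c2@5, authorship ...1..2.
After op 5 (move_left): buffer="zhnywuyl" (len 8), cursors c1@1 c2@4, authorship ...1..2.
After op 6 (add_cursor(4)): buffer="zhnywuyl" (len 8), cursors c1@1 c2@4 c3@4, authorship ...1..2.
After op 7 (move_left): buffer="zhnywuyl" (len 8), cursors c1@0 c2@3 c3@3, authorship ...1..2.
After op 8 (insert('v')): buffer="vzhnvvywuyl" (len 11), cursors c1@1 c2@6 c3@6, authorship 1...231..2.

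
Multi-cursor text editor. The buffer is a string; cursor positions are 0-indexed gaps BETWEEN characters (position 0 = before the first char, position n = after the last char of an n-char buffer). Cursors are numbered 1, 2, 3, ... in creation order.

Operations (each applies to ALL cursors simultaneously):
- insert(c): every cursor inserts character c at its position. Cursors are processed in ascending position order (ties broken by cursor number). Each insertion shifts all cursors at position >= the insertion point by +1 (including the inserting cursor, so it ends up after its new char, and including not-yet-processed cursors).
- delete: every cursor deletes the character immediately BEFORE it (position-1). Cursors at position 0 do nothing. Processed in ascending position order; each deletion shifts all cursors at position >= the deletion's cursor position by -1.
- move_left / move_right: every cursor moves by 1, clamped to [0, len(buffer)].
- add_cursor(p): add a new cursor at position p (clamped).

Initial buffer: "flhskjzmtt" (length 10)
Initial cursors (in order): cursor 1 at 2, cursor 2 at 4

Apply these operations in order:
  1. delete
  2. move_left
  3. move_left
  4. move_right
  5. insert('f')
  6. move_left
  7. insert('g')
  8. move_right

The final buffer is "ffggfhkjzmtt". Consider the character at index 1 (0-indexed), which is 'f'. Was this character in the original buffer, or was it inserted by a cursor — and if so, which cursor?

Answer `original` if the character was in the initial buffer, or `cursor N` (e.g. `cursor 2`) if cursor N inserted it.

After op 1 (delete): buffer="fhkjzmtt" (len 8), cursors c1@1 c2@2, authorship ........
After op 2 (move_left): buffer="fhkjzmtt" (len 8), cursors c1@0 c2@1, authorship ........
After op 3 (move_left): buffer="fhkjzmtt" (len 8), cursors c1@0 c2@0, authorship ........
After op 4 (move_right): buffer="fhkjzmtt" (len 8), cursors c1@1 c2@1, authorship ........
After op 5 (insert('f')): buffer="fffhkjzmtt" (len 10), cursors c1@3 c2@3, authorship .12.......
After op 6 (move_left): buffer="fffhkjzmtt" (len 10), cursors c1@2 c2@2, authorship .12.......
After op 7 (insert('g')): buffer="ffggfhkjzmtt" (len 12), cursors c1@4 c2@4, authorship .1122.......
After op 8 (move_right): buffer="ffggfhkjzmtt" (len 12), cursors c1@5 c2@5, authorship .1122.......
Authorship (.=original, N=cursor N): . 1 1 2 2 . . . . . . .
Index 1: author = 1

Answer: cursor 1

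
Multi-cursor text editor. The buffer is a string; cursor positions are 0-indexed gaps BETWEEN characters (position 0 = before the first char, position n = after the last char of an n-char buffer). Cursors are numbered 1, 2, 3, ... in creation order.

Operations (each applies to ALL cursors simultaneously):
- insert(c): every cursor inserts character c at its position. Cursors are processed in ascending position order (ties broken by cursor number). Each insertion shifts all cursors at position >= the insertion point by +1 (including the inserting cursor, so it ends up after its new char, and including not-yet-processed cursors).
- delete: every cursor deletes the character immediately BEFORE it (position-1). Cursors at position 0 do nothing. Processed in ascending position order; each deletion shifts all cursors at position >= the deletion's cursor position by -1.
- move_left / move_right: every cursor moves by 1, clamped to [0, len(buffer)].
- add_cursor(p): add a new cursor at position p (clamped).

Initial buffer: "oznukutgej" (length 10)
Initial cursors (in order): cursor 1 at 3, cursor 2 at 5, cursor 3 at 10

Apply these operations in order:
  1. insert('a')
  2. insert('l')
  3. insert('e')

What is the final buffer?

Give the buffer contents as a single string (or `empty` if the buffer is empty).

After op 1 (insert('a')): buffer="oznaukautgeja" (len 13), cursors c1@4 c2@7 c3@13, authorship ...1..2.....3
After op 2 (insert('l')): buffer="oznalukalutgejal" (len 16), cursors c1@5 c2@9 c3@16, authorship ...11..22.....33
After op 3 (insert('e')): buffer="oznaleukaleutgejale" (len 19), cursors c1@6 c2@11 c3@19, authorship ...111..222.....333

Answer: oznaleukaleutgejale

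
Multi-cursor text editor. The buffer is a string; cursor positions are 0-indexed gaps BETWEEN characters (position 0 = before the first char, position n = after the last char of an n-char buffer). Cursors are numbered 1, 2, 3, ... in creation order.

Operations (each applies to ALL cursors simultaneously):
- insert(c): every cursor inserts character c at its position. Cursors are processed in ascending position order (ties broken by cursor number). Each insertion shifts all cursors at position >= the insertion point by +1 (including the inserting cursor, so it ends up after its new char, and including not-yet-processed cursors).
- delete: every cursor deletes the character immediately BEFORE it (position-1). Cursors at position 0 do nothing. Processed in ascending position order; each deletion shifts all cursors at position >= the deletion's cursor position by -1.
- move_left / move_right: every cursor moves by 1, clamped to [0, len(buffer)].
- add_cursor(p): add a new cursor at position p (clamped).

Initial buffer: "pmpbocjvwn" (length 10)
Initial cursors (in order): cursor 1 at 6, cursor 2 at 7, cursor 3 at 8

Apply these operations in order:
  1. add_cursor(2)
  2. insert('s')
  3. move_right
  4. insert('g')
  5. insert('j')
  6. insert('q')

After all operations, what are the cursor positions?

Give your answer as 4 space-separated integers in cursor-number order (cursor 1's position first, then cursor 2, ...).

Answer: 15 20 25 7

Derivation:
After op 1 (add_cursor(2)): buffer="pmpbocjvwn" (len 10), cursors c4@2 c1@6 c2@7 c3@8, authorship ..........
After op 2 (insert('s')): buffer="pmspbocsjsvswn" (len 14), cursors c4@3 c1@8 c2@10 c3@12, authorship ..4....1.2.3..
After op 3 (move_right): buffer="pmspbocsjsvswn" (len 14), cursors c4@4 c1@9 c2@11 c3@13, authorship ..4....1.2.3..
After op 4 (insert('g')): buffer="pmspgbocsjgsvgswgn" (len 18), cursors c4@5 c1@11 c2@14 c3@17, authorship ..4.4...1.12.23.3.
After op 5 (insert('j')): buffer="pmspgjbocsjgjsvgjswgjn" (len 22), cursors c4@6 c1@13 c2@17 c3@21, authorship ..4.44...1.112.223.33.
After op 6 (insert('q')): buffer="pmspgjqbocsjgjqsvgjqswgjqn" (len 26), cursors c4@7 c1@15 c2@20 c3@25, authorship ..4.444...1.1112.2223.333.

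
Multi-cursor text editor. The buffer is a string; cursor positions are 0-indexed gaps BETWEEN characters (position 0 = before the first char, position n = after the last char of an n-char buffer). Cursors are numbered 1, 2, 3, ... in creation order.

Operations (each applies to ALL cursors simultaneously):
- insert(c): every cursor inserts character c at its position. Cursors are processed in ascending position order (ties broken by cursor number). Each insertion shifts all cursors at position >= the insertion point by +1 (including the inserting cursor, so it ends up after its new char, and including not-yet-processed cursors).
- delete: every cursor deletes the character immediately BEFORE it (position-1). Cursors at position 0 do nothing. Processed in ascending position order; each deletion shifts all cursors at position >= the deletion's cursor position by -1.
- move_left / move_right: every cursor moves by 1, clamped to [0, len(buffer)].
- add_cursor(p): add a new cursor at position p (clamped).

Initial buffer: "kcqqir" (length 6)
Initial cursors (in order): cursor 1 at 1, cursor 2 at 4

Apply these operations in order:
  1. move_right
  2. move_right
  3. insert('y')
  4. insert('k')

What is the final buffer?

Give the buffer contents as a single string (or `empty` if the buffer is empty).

After op 1 (move_right): buffer="kcqqir" (len 6), cursors c1@2 c2@5, authorship ......
After op 2 (move_right): buffer="kcqqir" (len 6), cursors c1@3 c2@6, authorship ......
After op 3 (insert('y')): buffer="kcqyqiry" (len 8), cursors c1@4 c2@8, authorship ...1...2
After op 4 (insert('k')): buffer="kcqykqiryk" (len 10), cursors c1@5 c2@10, authorship ...11...22

Answer: kcqykqiryk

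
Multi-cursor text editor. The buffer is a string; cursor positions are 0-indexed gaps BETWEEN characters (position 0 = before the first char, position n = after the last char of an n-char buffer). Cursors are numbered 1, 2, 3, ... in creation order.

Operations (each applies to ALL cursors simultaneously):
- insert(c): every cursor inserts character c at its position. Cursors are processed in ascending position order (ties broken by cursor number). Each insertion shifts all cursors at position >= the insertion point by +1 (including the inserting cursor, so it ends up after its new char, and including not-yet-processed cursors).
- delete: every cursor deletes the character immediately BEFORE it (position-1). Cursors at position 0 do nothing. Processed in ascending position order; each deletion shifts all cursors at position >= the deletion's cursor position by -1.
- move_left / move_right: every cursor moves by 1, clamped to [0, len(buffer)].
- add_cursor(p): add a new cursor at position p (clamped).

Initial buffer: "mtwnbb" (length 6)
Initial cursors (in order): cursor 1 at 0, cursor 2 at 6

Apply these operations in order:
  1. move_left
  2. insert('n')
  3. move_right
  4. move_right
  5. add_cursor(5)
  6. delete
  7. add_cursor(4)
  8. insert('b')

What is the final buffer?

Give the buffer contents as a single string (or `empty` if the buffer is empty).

After op 1 (move_left): buffer="mtwnbb" (len 6), cursors c1@0 c2@5, authorship ......
After op 2 (insert('n')): buffer="nmtwnbnb" (len 8), cursors c1@1 c2@7, authorship 1.....2.
After op 3 (move_right): buffer="nmtwnbnb" (len 8), cursors c1@2 c2@8, authorship 1.....2.
After op 4 (move_right): buffer="nmtwnbnb" (len 8), cursors c1@3 c2@8, authorship 1.....2.
After op 5 (add_cursor(5)): buffer="nmtwnbnb" (len 8), cursors c1@3 c3@5 c2@8, authorship 1.....2.
After op 6 (delete): buffer="nmwbn" (len 5), cursors c1@2 c3@3 c2@5, authorship 1...2
After op 7 (add_cursor(4)): buffer="nmwbn" (len 5), cursors c1@2 c3@3 c4@4 c2@5, authorship 1...2
After op 8 (insert('b')): buffer="nmbwbbbnb" (len 9), cursors c1@3 c3@5 c4@7 c2@9, authorship 1.1.3.422

Answer: nmbwbbbnb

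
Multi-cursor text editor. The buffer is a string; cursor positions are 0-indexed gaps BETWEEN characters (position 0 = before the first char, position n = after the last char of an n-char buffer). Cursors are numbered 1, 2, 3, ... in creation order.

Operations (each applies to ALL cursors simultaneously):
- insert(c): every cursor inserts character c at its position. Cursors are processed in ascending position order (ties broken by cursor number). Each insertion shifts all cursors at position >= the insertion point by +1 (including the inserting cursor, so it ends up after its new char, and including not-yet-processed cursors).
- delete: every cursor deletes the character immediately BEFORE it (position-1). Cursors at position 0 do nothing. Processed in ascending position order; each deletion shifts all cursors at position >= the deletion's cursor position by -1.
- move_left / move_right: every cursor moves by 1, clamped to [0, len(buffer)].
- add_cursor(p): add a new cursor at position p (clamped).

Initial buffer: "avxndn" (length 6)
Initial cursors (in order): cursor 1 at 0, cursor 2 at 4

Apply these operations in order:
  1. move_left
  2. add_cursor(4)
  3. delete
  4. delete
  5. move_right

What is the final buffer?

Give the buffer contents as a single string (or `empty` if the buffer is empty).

Answer: dn

Derivation:
After op 1 (move_left): buffer="avxndn" (len 6), cursors c1@0 c2@3, authorship ......
After op 2 (add_cursor(4)): buffer="avxndn" (len 6), cursors c1@0 c2@3 c3@4, authorship ......
After op 3 (delete): buffer="avdn" (len 4), cursors c1@0 c2@2 c3@2, authorship ....
After op 4 (delete): buffer="dn" (len 2), cursors c1@0 c2@0 c3@0, authorship ..
After op 5 (move_right): buffer="dn" (len 2), cursors c1@1 c2@1 c3@1, authorship ..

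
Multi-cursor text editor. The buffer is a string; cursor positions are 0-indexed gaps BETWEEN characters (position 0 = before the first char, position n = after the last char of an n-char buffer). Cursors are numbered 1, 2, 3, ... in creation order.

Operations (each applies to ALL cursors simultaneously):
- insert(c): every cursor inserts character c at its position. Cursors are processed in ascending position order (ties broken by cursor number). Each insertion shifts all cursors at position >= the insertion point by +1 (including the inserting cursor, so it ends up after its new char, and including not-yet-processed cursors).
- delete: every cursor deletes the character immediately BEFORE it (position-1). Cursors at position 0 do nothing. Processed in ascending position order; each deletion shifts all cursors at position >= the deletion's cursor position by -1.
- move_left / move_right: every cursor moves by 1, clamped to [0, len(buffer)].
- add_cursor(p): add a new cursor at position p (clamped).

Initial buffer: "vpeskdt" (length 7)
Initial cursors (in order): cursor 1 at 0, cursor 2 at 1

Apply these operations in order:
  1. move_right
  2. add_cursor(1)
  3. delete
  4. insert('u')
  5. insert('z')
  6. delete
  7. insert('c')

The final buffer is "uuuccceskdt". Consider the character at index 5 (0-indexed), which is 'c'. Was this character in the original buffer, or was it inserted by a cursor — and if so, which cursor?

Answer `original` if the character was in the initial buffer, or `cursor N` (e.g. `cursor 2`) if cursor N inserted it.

Answer: cursor 3

Derivation:
After op 1 (move_right): buffer="vpeskdt" (len 7), cursors c1@1 c2@2, authorship .......
After op 2 (add_cursor(1)): buffer="vpeskdt" (len 7), cursors c1@1 c3@1 c2@2, authorship .......
After op 3 (delete): buffer="eskdt" (len 5), cursors c1@0 c2@0 c3@0, authorship .....
After op 4 (insert('u')): buffer="uuueskdt" (len 8), cursors c1@3 c2@3 c3@3, authorship 123.....
After op 5 (insert('z')): buffer="uuuzzzeskdt" (len 11), cursors c1@6 c2@6 c3@6, authorship 123123.....
After op 6 (delete): buffer="uuueskdt" (len 8), cursors c1@3 c2@3 c3@3, authorship 123.....
After op 7 (insert('c')): buffer="uuuccceskdt" (len 11), cursors c1@6 c2@6 c3@6, authorship 123123.....
Authorship (.=original, N=cursor N): 1 2 3 1 2 3 . . . . .
Index 5: author = 3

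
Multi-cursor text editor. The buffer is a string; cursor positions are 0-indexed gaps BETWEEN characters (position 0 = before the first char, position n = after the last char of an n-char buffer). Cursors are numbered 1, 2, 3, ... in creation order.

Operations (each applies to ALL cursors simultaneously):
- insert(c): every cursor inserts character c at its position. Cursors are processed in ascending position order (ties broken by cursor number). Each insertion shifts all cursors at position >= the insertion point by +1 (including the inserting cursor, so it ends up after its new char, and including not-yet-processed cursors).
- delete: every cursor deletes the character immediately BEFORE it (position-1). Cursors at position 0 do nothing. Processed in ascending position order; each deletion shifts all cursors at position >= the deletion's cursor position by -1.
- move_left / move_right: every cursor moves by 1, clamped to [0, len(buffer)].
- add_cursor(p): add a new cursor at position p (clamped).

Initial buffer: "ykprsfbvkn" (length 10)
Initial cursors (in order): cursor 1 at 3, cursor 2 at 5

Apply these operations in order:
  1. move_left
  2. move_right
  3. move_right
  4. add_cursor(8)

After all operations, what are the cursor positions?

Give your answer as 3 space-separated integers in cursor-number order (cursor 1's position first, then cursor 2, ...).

Answer: 4 6 8

Derivation:
After op 1 (move_left): buffer="ykprsfbvkn" (len 10), cursors c1@2 c2@4, authorship ..........
After op 2 (move_right): buffer="ykprsfbvkn" (len 10), cursors c1@3 c2@5, authorship ..........
After op 3 (move_right): buffer="ykprsfbvkn" (len 10), cursors c1@4 c2@6, authorship ..........
After op 4 (add_cursor(8)): buffer="ykprsfbvkn" (len 10), cursors c1@4 c2@6 c3@8, authorship ..........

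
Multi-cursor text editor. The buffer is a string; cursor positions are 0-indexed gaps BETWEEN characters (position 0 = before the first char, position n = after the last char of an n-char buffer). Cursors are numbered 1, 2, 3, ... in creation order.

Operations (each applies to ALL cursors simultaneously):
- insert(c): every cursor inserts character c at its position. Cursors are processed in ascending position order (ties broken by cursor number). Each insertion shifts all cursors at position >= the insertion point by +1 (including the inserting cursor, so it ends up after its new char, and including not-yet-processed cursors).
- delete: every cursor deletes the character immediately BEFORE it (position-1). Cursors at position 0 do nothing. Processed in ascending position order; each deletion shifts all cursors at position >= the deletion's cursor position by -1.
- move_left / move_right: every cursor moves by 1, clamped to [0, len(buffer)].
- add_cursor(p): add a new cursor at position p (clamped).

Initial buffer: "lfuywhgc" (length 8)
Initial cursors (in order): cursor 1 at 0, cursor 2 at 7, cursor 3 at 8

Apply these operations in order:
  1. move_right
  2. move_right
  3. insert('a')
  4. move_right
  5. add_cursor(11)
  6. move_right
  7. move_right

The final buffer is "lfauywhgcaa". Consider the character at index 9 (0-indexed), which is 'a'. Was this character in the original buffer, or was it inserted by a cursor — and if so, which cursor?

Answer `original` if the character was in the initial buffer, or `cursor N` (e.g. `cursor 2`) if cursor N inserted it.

Answer: cursor 2

Derivation:
After op 1 (move_right): buffer="lfuywhgc" (len 8), cursors c1@1 c2@8 c3@8, authorship ........
After op 2 (move_right): buffer="lfuywhgc" (len 8), cursors c1@2 c2@8 c3@8, authorship ........
After op 3 (insert('a')): buffer="lfauywhgcaa" (len 11), cursors c1@3 c2@11 c3@11, authorship ..1......23
After op 4 (move_right): buffer="lfauywhgcaa" (len 11), cursors c1@4 c2@11 c3@11, authorship ..1......23
After op 5 (add_cursor(11)): buffer="lfauywhgcaa" (len 11), cursors c1@4 c2@11 c3@11 c4@11, authorship ..1......23
After op 6 (move_right): buffer="lfauywhgcaa" (len 11), cursors c1@5 c2@11 c3@11 c4@11, authorship ..1......23
After op 7 (move_right): buffer="lfauywhgcaa" (len 11), cursors c1@6 c2@11 c3@11 c4@11, authorship ..1......23
Authorship (.=original, N=cursor N): . . 1 . . . . . . 2 3
Index 9: author = 2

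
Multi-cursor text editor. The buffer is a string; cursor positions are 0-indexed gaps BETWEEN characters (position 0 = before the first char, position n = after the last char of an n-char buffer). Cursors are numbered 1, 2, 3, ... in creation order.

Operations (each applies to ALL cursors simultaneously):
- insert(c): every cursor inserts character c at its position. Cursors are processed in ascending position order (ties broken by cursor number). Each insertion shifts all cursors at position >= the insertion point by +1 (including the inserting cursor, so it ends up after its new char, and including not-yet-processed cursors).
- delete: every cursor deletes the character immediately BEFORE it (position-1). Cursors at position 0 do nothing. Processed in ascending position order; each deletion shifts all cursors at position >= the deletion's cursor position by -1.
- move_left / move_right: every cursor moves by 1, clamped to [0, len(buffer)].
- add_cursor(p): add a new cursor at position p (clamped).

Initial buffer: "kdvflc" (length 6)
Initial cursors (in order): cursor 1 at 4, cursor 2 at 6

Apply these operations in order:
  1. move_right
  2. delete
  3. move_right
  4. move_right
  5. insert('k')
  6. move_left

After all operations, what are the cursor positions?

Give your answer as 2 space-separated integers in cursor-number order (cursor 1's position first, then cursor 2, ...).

After op 1 (move_right): buffer="kdvflc" (len 6), cursors c1@5 c2@6, authorship ......
After op 2 (delete): buffer="kdvf" (len 4), cursors c1@4 c2@4, authorship ....
After op 3 (move_right): buffer="kdvf" (len 4), cursors c1@4 c2@4, authorship ....
After op 4 (move_right): buffer="kdvf" (len 4), cursors c1@4 c2@4, authorship ....
After op 5 (insert('k')): buffer="kdvfkk" (len 6), cursors c1@6 c2@6, authorship ....12
After op 6 (move_left): buffer="kdvfkk" (len 6), cursors c1@5 c2@5, authorship ....12

Answer: 5 5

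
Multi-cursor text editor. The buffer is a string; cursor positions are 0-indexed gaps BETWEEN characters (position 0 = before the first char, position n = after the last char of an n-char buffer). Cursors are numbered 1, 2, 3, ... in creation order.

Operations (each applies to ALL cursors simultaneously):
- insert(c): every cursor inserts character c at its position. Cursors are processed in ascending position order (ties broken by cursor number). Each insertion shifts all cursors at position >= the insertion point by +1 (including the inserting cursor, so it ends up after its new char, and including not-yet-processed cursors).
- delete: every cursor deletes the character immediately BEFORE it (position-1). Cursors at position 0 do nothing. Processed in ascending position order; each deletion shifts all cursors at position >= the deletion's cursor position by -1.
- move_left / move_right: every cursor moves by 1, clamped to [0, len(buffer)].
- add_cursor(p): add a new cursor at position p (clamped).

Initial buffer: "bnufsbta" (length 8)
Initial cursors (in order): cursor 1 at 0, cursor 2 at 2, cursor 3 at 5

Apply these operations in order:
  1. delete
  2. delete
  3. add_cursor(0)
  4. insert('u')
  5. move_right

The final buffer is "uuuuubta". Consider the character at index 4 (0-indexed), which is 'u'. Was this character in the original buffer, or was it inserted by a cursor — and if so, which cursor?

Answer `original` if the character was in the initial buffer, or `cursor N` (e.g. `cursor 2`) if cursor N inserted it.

After op 1 (delete): buffer="bufbta" (len 6), cursors c1@0 c2@1 c3@3, authorship ......
After op 2 (delete): buffer="ubta" (len 4), cursors c1@0 c2@0 c3@1, authorship ....
After op 3 (add_cursor(0)): buffer="ubta" (len 4), cursors c1@0 c2@0 c4@0 c3@1, authorship ....
After op 4 (insert('u')): buffer="uuuuubta" (len 8), cursors c1@3 c2@3 c4@3 c3@5, authorship 124.3...
After op 5 (move_right): buffer="uuuuubta" (len 8), cursors c1@4 c2@4 c4@4 c3@6, authorship 124.3...
Authorship (.=original, N=cursor N): 1 2 4 . 3 . . .
Index 4: author = 3

Answer: cursor 3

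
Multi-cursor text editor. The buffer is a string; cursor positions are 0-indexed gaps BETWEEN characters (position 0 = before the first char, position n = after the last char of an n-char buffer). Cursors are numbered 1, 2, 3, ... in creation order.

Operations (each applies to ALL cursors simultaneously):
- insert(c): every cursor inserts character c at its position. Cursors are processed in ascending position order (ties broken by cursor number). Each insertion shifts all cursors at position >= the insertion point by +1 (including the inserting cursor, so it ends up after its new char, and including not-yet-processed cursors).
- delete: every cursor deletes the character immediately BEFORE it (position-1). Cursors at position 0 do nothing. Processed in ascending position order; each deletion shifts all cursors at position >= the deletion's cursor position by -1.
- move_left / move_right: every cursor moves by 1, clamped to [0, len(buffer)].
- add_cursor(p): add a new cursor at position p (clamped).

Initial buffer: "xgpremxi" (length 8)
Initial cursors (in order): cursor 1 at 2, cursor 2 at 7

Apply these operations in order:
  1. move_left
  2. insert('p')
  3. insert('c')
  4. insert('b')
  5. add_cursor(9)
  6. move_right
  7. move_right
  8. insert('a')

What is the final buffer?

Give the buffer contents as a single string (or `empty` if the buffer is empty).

Answer: xpcbgparempcabxia

Derivation:
After op 1 (move_left): buffer="xgpremxi" (len 8), cursors c1@1 c2@6, authorship ........
After op 2 (insert('p')): buffer="xpgprempxi" (len 10), cursors c1@2 c2@8, authorship .1.....2..
After op 3 (insert('c')): buffer="xpcgprempcxi" (len 12), cursors c1@3 c2@10, authorship .11.....22..
After op 4 (insert('b')): buffer="xpcbgprempcbxi" (len 14), cursors c1@4 c2@12, authorship .111.....222..
After op 5 (add_cursor(9)): buffer="xpcbgprempcbxi" (len 14), cursors c1@4 c3@9 c2@12, authorship .111.....222..
After op 6 (move_right): buffer="xpcbgprempcbxi" (len 14), cursors c1@5 c3@10 c2@13, authorship .111.....222..
After op 7 (move_right): buffer="xpcbgprempcbxi" (len 14), cursors c1@6 c3@11 c2@14, authorship .111.....222..
After op 8 (insert('a')): buffer="xpcbgparempcabxia" (len 17), cursors c1@7 c3@13 c2@17, authorship .111..1...2232..2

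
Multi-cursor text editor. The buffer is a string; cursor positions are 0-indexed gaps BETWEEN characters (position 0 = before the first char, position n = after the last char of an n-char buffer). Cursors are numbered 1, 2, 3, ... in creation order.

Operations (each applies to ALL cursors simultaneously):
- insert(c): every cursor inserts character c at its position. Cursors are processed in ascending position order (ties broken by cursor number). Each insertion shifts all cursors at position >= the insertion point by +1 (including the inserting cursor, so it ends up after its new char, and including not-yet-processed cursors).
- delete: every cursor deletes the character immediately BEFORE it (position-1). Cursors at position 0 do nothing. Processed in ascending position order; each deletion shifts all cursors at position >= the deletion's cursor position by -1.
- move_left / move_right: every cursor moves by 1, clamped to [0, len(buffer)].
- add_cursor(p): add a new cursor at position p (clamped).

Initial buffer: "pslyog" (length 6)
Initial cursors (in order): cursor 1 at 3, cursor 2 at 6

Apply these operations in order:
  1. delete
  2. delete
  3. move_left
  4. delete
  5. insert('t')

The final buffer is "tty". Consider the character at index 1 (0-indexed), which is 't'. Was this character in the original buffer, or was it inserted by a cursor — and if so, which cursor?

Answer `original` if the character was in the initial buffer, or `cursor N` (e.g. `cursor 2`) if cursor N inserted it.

After op 1 (delete): buffer="psyo" (len 4), cursors c1@2 c2@4, authorship ....
After op 2 (delete): buffer="py" (len 2), cursors c1@1 c2@2, authorship ..
After op 3 (move_left): buffer="py" (len 2), cursors c1@0 c2@1, authorship ..
After op 4 (delete): buffer="y" (len 1), cursors c1@0 c2@0, authorship .
After op 5 (insert('t')): buffer="tty" (len 3), cursors c1@2 c2@2, authorship 12.
Authorship (.=original, N=cursor N): 1 2 .
Index 1: author = 2

Answer: cursor 2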